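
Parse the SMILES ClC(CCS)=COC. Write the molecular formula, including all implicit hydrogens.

C5H9ClOS

Walk through each heavy atom and fill implicit hydrogens from standard valence (C 4, N 3, O 2, S 2, halogen 1):
  atom 1: Cl (halogen, monovalent) → 0 H
  atom 2: C, bond orders sum to 4 (valence 4) → 0 H
  atom 3: C, bond orders sum to 2 (valence 4) → 2 H
  atom 4: C, bond orders sum to 2 (valence 4) → 2 H
  atom 5: S, bond orders sum to 1 (valence 2) → 1 H
  atom 6: C, bond orders sum to 3 (valence 4) → 1 H
  atom 7: O, bond orders sum to 2 (valence 2) → 0 H
  atom 8: C, bond orders sum to 1 (valence 4) → 3 H
Totals → C:5, H:9, Cl:1, O:1, S:1.
In Hill order: C5H9ClOS.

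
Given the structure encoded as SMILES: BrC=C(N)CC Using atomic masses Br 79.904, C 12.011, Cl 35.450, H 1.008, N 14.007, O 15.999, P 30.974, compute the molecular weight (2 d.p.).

First, the molecular formula is C4H8BrN (counting implicit H from valence).
  Br: 1 × 79.904 = 79.904
  C: 4 × 12.011 = 48.044
  H: 8 × 1.008 = 8.064
  N: 1 × 14.007 = 14.007
Sum: 1×79.904 + 4×12.011 + 8×1.008 + 1×14.007 = 150.019 → 150.02 g/mol.

150.02 g/mol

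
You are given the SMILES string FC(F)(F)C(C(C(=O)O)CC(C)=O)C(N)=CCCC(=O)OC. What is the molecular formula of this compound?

Walk through each heavy atom and fill implicit hydrogens from standard valence (C 4, N 3, O 2, S 2, halogen 1):
  atom 1: F (halogen, monovalent) → 0 H
  atom 2: C, bond orders sum to 4 (valence 4) → 0 H
  atom 3: F (halogen, monovalent) → 0 H
  atom 4: F (halogen, monovalent) → 0 H
  atom 5: C, bond orders sum to 3 (valence 4) → 1 H
  atom 6: C, bond orders sum to 3 (valence 4) → 1 H
  atom 7: C, bond orders sum to 4 (valence 4) → 0 H
  atom 8: O, bond orders sum to 2 (valence 2) → 0 H
  atom 9: O, bond orders sum to 1 (valence 2) → 1 H
  atom 10: C, bond orders sum to 2 (valence 4) → 2 H
  atom 11: C, bond orders sum to 4 (valence 4) → 0 H
  atom 12: C, bond orders sum to 1 (valence 4) → 3 H
  atom 13: O, bond orders sum to 2 (valence 2) → 0 H
  atom 14: C, bond orders sum to 4 (valence 4) → 0 H
  atom 15: N, bond orders sum to 1 (valence 3) → 2 H
  atom 16: C, bond orders sum to 3 (valence 4) → 1 H
  atom 17: C, bond orders sum to 2 (valence 4) → 2 H
  atom 18: C, bond orders sum to 2 (valence 4) → 2 H
  atom 19: C, bond orders sum to 4 (valence 4) → 0 H
  atom 20: O, bond orders sum to 2 (valence 2) → 0 H
  atom 21: O, bond orders sum to 2 (valence 2) → 0 H
  atom 22: C, bond orders sum to 1 (valence 4) → 3 H
Totals → C:13, H:18, F:3, N:1, O:5.
In Hill order: C13H18F3NO5.

C13H18F3NO5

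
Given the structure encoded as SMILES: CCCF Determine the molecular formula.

C3H7F

Walk through each heavy atom and fill implicit hydrogens from standard valence (C 4, N 3, O 2, S 2, halogen 1):
  atom 1: C, bond orders sum to 1 (valence 4) → 3 H
  atom 2: C, bond orders sum to 2 (valence 4) → 2 H
  atom 3: C, bond orders sum to 2 (valence 4) → 2 H
  atom 4: F (halogen, monovalent) → 0 H
Totals → C:3, H:7, F:1.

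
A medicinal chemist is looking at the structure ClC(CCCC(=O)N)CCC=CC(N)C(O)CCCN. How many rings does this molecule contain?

0

In SMILES, each pair of matching ring-closure digits denotes one ring-closing bond; the number of such bonds equals the number of independent rings.
Ring-closure bonds here: 0.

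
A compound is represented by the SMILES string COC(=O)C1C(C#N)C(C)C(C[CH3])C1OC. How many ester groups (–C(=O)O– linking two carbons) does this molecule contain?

1

The ester motif appears at heavy-atom position 3 in the SMILES.
Other groups present: 1 ether, 1 nitrile.
Ester count: 1.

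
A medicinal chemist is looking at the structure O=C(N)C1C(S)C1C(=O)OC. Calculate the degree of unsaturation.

3

Molecular formula: C6H9NO3S.
DoU = (2C + 2 + N − H − X) / 2, where X is the halogen count and O/S are ignored.
    = (2·6 + 2 + 1 − 9 − 0) / 2 = 6 / 2 = 3.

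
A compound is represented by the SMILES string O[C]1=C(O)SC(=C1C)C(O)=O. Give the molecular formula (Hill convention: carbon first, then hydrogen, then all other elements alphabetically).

C6H6O4S

Walk through each heavy atom and fill implicit hydrogens from standard valence (C 4, N 3, O 2, S 2, halogen 1):
  atom 1: O, bond orders sum to 1 (valence 2) → 1 H
  atom 2: C with explicit H count 0
  atom 3: C, bond orders sum to 4 (valence 4) → 0 H
  atom 4: O, bond orders sum to 1 (valence 2) → 1 H
  atom 5: S, bond orders sum to 2 (valence 2) → 0 H
  atom 6: C, bond orders sum to 4 (valence 4) → 0 H
  atom 7: C, bond orders sum to 4 (valence 4) → 0 H
  atom 8: C, bond orders sum to 1 (valence 4) → 3 H
  atom 9: C, bond orders sum to 4 (valence 4) → 0 H
  atom 10: O, bond orders sum to 1 (valence 2) → 1 H
  atom 11: O, bond orders sum to 2 (valence 2) → 0 H
Totals → C:6, H:6, O:4, S:1.
In Hill order: C6H6O4S.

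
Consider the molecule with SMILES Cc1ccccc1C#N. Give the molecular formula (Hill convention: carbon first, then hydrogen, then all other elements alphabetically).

C8H7N

Walk through each heavy atom and fill implicit hydrogens from standard valence (C 4, N 3, O 2, S 2, halogen 1); for lowercase aromatic atoms, an aromatic c carries 1 H when it has two neighbours and 0 H with three, and aromatic n carries 0 H:
  atom 1: C, bond orders sum to 1 (valence 4) → 3 H
  atom 2: aromatic c, 3 neighbours → 0 H
  atom 3: aromatic c, 2 neighbours → 1 H
  atom 4: aromatic c, 2 neighbours → 1 H
  atom 5: aromatic c, 2 neighbours → 1 H
  atom 6: aromatic c, 2 neighbours → 1 H
  atom 7: aromatic c, 3 neighbours → 0 H
  atom 8: C, bond orders sum to 4 (valence 4) → 0 H
  atom 9: N, bond orders sum to 3 (valence 3) → 0 H
Totals → C:8, H:7, N:1.
In Hill order: C8H7N.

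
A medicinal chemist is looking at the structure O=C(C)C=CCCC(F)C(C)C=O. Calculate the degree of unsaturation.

Molecular formula: C10H15FO2.
DoU = (2C + 2 + N − H − X) / 2, where X is the halogen count and O/S are ignored.
    = (2·10 + 2 + 0 − 15 − 1) / 2 = 6 / 2 = 3.

3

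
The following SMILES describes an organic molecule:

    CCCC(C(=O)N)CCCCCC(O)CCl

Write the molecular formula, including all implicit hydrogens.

C12H24ClNO2

Walk through each heavy atom and fill implicit hydrogens from standard valence (C 4, N 3, O 2, S 2, halogen 1):
  atom 1: C, bond orders sum to 1 (valence 4) → 3 H
  atom 2: C, bond orders sum to 2 (valence 4) → 2 H
  atom 3: C, bond orders sum to 2 (valence 4) → 2 H
  atom 4: C, bond orders sum to 3 (valence 4) → 1 H
  atom 5: C, bond orders sum to 4 (valence 4) → 0 H
  atom 6: O, bond orders sum to 2 (valence 2) → 0 H
  atom 7: N, bond orders sum to 1 (valence 3) → 2 H
  atom 8: C, bond orders sum to 2 (valence 4) → 2 H
  atom 9: C, bond orders sum to 2 (valence 4) → 2 H
  atom 10: C, bond orders sum to 2 (valence 4) → 2 H
  atom 11: C, bond orders sum to 2 (valence 4) → 2 H
  atom 12: C, bond orders sum to 2 (valence 4) → 2 H
  atom 13: C, bond orders sum to 3 (valence 4) → 1 H
  atom 14: O, bond orders sum to 1 (valence 2) → 1 H
  atom 15: C, bond orders sum to 2 (valence 4) → 2 H
  atom 16: Cl (halogen, monovalent) → 0 H
Totals → C:12, H:24, Cl:1, N:1, O:2.
In Hill order: C12H24ClNO2.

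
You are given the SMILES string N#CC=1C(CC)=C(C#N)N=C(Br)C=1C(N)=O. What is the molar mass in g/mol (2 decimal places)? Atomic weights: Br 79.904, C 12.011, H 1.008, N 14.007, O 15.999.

279.10 g/mol

First, the molecular formula is C10H7BrN4O (counting implicit H from valence).
  Br: 1 × 79.904 = 79.904
  C: 10 × 12.011 = 120.110
  H: 7 × 1.008 = 7.056
  N: 4 × 14.007 = 56.028
  O: 1 × 15.999 = 15.999
Sum: 1×79.904 + 10×12.011 + 7×1.008 + 4×14.007 + 1×15.999 = 279.097 → 279.10 g/mol.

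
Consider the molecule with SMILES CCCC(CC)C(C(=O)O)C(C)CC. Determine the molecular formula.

C12H24O2

Walk through each heavy atom and fill implicit hydrogens from standard valence (C 4, N 3, O 2, S 2, halogen 1):
  atom 1: C, bond orders sum to 1 (valence 4) → 3 H
  atom 2: C, bond orders sum to 2 (valence 4) → 2 H
  atom 3: C, bond orders sum to 2 (valence 4) → 2 H
  atom 4: C, bond orders sum to 3 (valence 4) → 1 H
  atom 5: C, bond orders sum to 2 (valence 4) → 2 H
  atom 6: C, bond orders sum to 1 (valence 4) → 3 H
  atom 7: C, bond orders sum to 3 (valence 4) → 1 H
  atom 8: C, bond orders sum to 4 (valence 4) → 0 H
  atom 9: O, bond orders sum to 2 (valence 2) → 0 H
  atom 10: O, bond orders sum to 1 (valence 2) → 1 H
  atom 11: C, bond orders sum to 3 (valence 4) → 1 H
  atom 12: C, bond orders sum to 1 (valence 4) → 3 H
  atom 13: C, bond orders sum to 2 (valence 4) → 2 H
  atom 14: C, bond orders sum to 1 (valence 4) → 3 H
Totals → C:12, H:24, O:2.
In Hill order: C12H24O2.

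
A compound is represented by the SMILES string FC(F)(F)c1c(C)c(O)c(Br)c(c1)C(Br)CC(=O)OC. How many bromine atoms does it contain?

2

Scan the SMILES for Br atoms (remember two-letter symbols like Cl and Br are single atoms).
Bromine count: 2.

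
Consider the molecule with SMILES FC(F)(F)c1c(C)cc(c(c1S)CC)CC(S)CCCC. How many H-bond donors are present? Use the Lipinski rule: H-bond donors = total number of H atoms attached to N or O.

Donors: find every N or O and count the H atoms it carries.
  (no N or O atoms present)
Lipinski HBD = 0.

0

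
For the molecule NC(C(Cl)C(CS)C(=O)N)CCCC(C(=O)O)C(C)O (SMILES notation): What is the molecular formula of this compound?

Walk through each heavy atom and fill implicit hydrogens from standard valence (C 4, N 3, O 2, S 2, halogen 1):
  atom 1: N, bond orders sum to 1 (valence 3) → 2 H
  atom 2: C, bond orders sum to 3 (valence 4) → 1 H
  atom 3: C, bond orders sum to 3 (valence 4) → 1 H
  atom 4: Cl (halogen, monovalent) → 0 H
  atom 5: C, bond orders sum to 3 (valence 4) → 1 H
  atom 6: C, bond orders sum to 2 (valence 4) → 2 H
  atom 7: S, bond orders sum to 1 (valence 2) → 1 H
  atom 8: C, bond orders sum to 4 (valence 4) → 0 H
  atom 9: O, bond orders sum to 2 (valence 2) → 0 H
  atom 10: N, bond orders sum to 1 (valence 3) → 2 H
  atom 11: C, bond orders sum to 2 (valence 4) → 2 H
  atom 12: C, bond orders sum to 2 (valence 4) → 2 H
  atom 13: C, bond orders sum to 2 (valence 4) → 2 H
  atom 14: C, bond orders sum to 3 (valence 4) → 1 H
  atom 15: C, bond orders sum to 4 (valence 4) → 0 H
  atom 16: O, bond orders sum to 2 (valence 2) → 0 H
  atom 17: O, bond orders sum to 1 (valence 2) → 1 H
  atom 18: C, bond orders sum to 3 (valence 4) → 1 H
  atom 19: C, bond orders sum to 1 (valence 4) → 3 H
  atom 20: O, bond orders sum to 1 (valence 2) → 1 H
Totals → C:12, H:23, Cl:1, N:2, O:4, S:1.

C12H23ClN2O4S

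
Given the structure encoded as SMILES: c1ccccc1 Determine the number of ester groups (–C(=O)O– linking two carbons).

Scan the SMILES for the ester motif — none present.

0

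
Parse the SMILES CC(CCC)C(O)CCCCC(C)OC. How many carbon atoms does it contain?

13

Count every carbon token in the SMILES (each C, including those in ring-closure positions and inside branches).
Carbon count: 13.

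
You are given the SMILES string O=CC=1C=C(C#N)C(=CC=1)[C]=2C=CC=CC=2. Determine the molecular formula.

C14H9NO

Walk through each heavy atom and fill implicit hydrogens from standard valence (C 4, N 3, O 2, S 2, halogen 1):
  atom 1: O, bond orders sum to 2 (valence 2) → 0 H
  atom 2: C, bond orders sum to 3 (valence 4) → 1 H
  atom 3: C, bond orders sum to 4 (valence 4) → 0 H
  atom 4: C, bond orders sum to 3 (valence 4) → 1 H
  atom 5: C, bond orders sum to 4 (valence 4) → 0 H
  atom 6: C, bond orders sum to 4 (valence 4) → 0 H
  atom 7: N, bond orders sum to 3 (valence 3) → 0 H
  atom 8: C, bond orders sum to 4 (valence 4) → 0 H
  atom 9: C, bond orders sum to 3 (valence 4) → 1 H
  atom 10: C, bond orders sum to 3 (valence 4) → 1 H
  atom 11: C with explicit H count 0
  atom 12: C, bond orders sum to 3 (valence 4) → 1 H
  atom 13: C, bond orders sum to 3 (valence 4) → 1 H
  atom 14: C, bond orders sum to 3 (valence 4) → 1 H
  atom 15: C, bond orders sum to 3 (valence 4) → 1 H
  atom 16: C, bond orders sum to 3 (valence 4) → 1 H
Totals → C:14, H:9, N:1, O:1.
In Hill order: C14H9NO.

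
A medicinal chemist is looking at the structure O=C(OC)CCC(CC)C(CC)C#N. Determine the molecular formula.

C11H19NO2

Walk through each heavy atom and fill implicit hydrogens from standard valence (C 4, N 3, O 2, S 2, halogen 1):
  atom 1: O, bond orders sum to 2 (valence 2) → 0 H
  atom 2: C, bond orders sum to 4 (valence 4) → 0 H
  atom 3: O, bond orders sum to 2 (valence 2) → 0 H
  atom 4: C, bond orders sum to 1 (valence 4) → 3 H
  atom 5: C, bond orders sum to 2 (valence 4) → 2 H
  atom 6: C, bond orders sum to 2 (valence 4) → 2 H
  atom 7: C, bond orders sum to 3 (valence 4) → 1 H
  atom 8: C, bond orders sum to 2 (valence 4) → 2 H
  atom 9: C, bond orders sum to 1 (valence 4) → 3 H
  atom 10: C, bond orders sum to 3 (valence 4) → 1 H
  atom 11: C, bond orders sum to 2 (valence 4) → 2 H
  atom 12: C, bond orders sum to 1 (valence 4) → 3 H
  atom 13: C, bond orders sum to 4 (valence 4) → 0 H
  atom 14: N, bond orders sum to 3 (valence 3) → 0 H
Totals → C:11, H:19, N:1, O:2.
In Hill order: C11H19NO2.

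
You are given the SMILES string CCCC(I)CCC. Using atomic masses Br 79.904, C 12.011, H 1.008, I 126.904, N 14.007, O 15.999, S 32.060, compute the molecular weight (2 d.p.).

First, the molecular formula is C7H15I (counting implicit H from valence).
  C: 7 × 12.011 = 84.077
  H: 15 × 1.008 = 15.120
  I: 1 × 126.904 = 126.904
Sum: 7×12.011 + 15×1.008 + 1×126.904 = 226.101 → 226.10 g/mol.

226.10 g/mol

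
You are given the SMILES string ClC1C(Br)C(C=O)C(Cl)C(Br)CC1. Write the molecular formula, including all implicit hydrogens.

Walk through each heavy atom and fill implicit hydrogens from standard valence (C 4, N 3, O 2, S 2, halogen 1):
  atom 1: Cl (halogen, monovalent) → 0 H
  atom 2: C, bond orders sum to 3 (valence 4) → 1 H
  atom 3: C, bond orders sum to 3 (valence 4) → 1 H
  atom 4: Br (halogen, monovalent) → 0 H
  atom 5: C, bond orders sum to 3 (valence 4) → 1 H
  atom 6: C, bond orders sum to 3 (valence 4) → 1 H
  atom 7: O, bond orders sum to 2 (valence 2) → 0 H
  atom 8: C, bond orders sum to 3 (valence 4) → 1 H
  atom 9: Cl (halogen, monovalent) → 0 H
  atom 10: C, bond orders sum to 3 (valence 4) → 1 H
  atom 11: Br (halogen, monovalent) → 0 H
  atom 12: C, bond orders sum to 2 (valence 4) → 2 H
  atom 13: C, bond orders sum to 2 (valence 4) → 2 H
Totals → C:8, H:10, Br:2, Cl:2, O:1.
In Hill order: C8H10Br2Cl2O.

C8H10Br2Cl2O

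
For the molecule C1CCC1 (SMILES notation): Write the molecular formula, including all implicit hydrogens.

C4H8

Walk through each heavy atom and fill implicit hydrogens from standard valence (C 4, N 3, O 2, S 2, halogen 1):
  atom 1: C, bond orders sum to 2 (valence 4) → 2 H
  atom 2: C, bond orders sum to 2 (valence 4) → 2 H
  atom 3: C, bond orders sum to 2 (valence 4) → 2 H
  atom 4: C, bond orders sum to 2 (valence 4) → 2 H
Totals → C:4, H:8.
In Hill order: C4H8.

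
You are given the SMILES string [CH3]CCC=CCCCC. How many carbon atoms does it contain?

9

Count every carbon token in the SMILES (each C, including those in ring-closure positions and inside branches).
Carbon count: 9.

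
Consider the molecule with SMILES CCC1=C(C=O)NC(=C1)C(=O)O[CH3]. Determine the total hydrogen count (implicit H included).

Walk through each heavy atom and fill implicit hydrogens from standard valence (C 4, N 3, O 2, S 2, halogen 1):
  atom 1: C, bond orders sum to 1 (valence 4) → 3 H
  atom 2: C, bond orders sum to 2 (valence 4) → 2 H
  atom 3: C, bond orders sum to 4 (valence 4) → 0 H
  atom 4: C, bond orders sum to 4 (valence 4) → 0 H
  atom 5: C, bond orders sum to 3 (valence 4) → 1 H
  atom 6: O, bond orders sum to 2 (valence 2) → 0 H
  atom 7: N, bond orders sum to 2 (valence 3) → 1 H
  atom 8: C, bond orders sum to 4 (valence 4) → 0 H
  atom 9: C, bond orders sum to 3 (valence 4) → 1 H
  atom 10: C, bond orders sum to 4 (valence 4) → 0 H
  atom 11: O, bond orders sum to 2 (valence 2) → 0 H
  atom 12: O, bond orders sum to 2 (valence 2) → 0 H
  atom 13: C with explicit H count 3
Total hydrogens: 11.

11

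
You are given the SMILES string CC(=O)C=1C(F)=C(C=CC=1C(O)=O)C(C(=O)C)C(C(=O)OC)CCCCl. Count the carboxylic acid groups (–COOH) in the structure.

1

The carboxylic acid motif appears at heavy-atom position 11 in the SMILES.
Other groups present: 1 ester, 2 ketone.
Carboxylic acid count: 1.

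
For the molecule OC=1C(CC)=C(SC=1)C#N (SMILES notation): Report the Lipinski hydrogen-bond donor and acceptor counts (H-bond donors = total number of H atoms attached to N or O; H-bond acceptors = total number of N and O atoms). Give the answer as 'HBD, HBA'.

1, 2

Donors: find every N or O and count the H atoms it carries.
  atom 1 (O): bond orders sum to 1 → 1 H
  atom 10 (N): bond orders sum to 3 → 0 H
Lipinski HBD = 1.
Acceptors: N atoms = 1, O atoms = 1 → HBA = 2.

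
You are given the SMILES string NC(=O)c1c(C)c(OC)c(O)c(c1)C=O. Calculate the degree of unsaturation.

Molecular formula: C10H11NO4.
DoU = (2C + 2 + N − H − X) / 2, where X is the halogen count and O/S are ignored.
    = (2·10 + 2 + 1 − 11 − 0) / 2 = 12 / 2 = 6.

6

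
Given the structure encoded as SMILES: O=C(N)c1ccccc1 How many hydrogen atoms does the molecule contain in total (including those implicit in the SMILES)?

Walk through each heavy atom and fill implicit hydrogens from standard valence (C 4, N 3, O 2, S 2, halogen 1); for lowercase aromatic atoms, an aromatic c carries 1 H when it has two neighbours and 0 H with three, and aromatic n carries 0 H:
  atom 1: O, bond orders sum to 2 (valence 2) → 0 H
  atom 2: C, bond orders sum to 4 (valence 4) → 0 H
  atom 3: N, bond orders sum to 1 (valence 3) → 2 H
  atom 4: aromatic c, 3 neighbours → 0 H
  atom 5: aromatic c, 2 neighbours → 1 H
  atom 6: aromatic c, 2 neighbours → 1 H
  atom 7: aromatic c, 2 neighbours → 1 H
  atom 8: aromatic c, 2 neighbours → 1 H
  atom 9: aromatic c, 2 neighbours → 1 H
Total hydrogens: 7.

7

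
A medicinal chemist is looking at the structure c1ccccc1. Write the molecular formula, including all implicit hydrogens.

Walk through each heavy atom and fill implicit hydrogens from standard valence (C 4, N 3, O 2, S 2, halogen 1); for lowercase aromatic atoms, an aromatic c carries 1 H when it has two neighbours and 0 H with three, and aromatic n carries 0 H:
  atom 1: aromatic c, 2 neighbours → 1 H
  atom 2: aromatic c, 2 neighbours → 1 H
  atom 3: aromatic c, 2 neighbours → 1 H
  atom 4: aromatic c, 2 neighbours → 1 H
  atom 5: aromatic c, 2 neighbours → 1 H
  atom 6: aromatic c, 2 neighbours → 1 H
Totals → C:6, H:6.
In Hill order: C6H6.

C6H6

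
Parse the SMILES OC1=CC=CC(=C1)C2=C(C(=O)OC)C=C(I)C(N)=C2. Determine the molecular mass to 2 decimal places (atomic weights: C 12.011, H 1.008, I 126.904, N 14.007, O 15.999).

First, the molecular formula is C14H12INO3 (counting implicit H from valence).
  C: 14 × 12.011 = 168.154
  H: 12 × 1.008 = 12.096
  I: 1 × 126.904 = 126.904
  N: 1 × 14.007 = 14.007
  O: 3 × 15.999 = 47.997
Sum: 14×12.011 + 12×1.008 + 1×126.904 + 1×14.007 + 3×15.999 = 369.158 → 369.16 g/mol.

369.16 g/mol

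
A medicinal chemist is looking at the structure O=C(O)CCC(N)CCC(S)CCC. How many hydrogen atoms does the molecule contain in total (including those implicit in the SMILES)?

21

Walk through each heavy atom and fill implicit hydrogens from standard valence (C 4, N 3, O 2, S 2, halogen 1):
  atom 1: O, bond orders sum to 2 (valence 2) → 0 H
  atom 2: C, bond orders sum to 4 (valence 4) → 0 H
  atom 3: O, bond orders sum to 1 (valence 2) → 1 H
  atom 4: C, bond orders sum to 2 (valence 4) → 2 H
  atom 5: C, bond orders sum to 2 (valence 4) → 2 H
  atom 6: C, bond orders sum to 3 (valence 4) → 1 H
  atom 7: N, bond orders sum to 1 (valence 3) → 2 H
  atom 8: C, bond orders sum to 2 (valence 4) → 2 H
  atom 9: C, bond orders sum to 2 (valence 4) → 2 H
  atom 10: C, bond orders sum to 3 (valence 4) → 1 H
  atom 11: S, bond orders sum to 1 (valence 2) → 1 H
  atom 12: C, bond orders sum to 2 (valence 4) → 2 H
  atom 13: C, bond orders sum to 2 (valence 4) → 2 H
  atom 14: C, bond orders sum to 1 (valence 4) → 3 H
Total hydrogens: 21.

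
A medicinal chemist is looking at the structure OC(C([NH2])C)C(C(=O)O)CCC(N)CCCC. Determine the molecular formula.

Walk through each heavy atom and fill implicit hydrogens from standard valence (C 4, N 3, O 2, S 2, halogen 1):
  atom 1: O, bond orders sum to 1 (valence 2) → 1 H
  atom 2: C, bond orders sum to 3 (valence 4) → 1 H
  atom 3: C, bond orders sum to 3 (valence 4) → 1 H
  atom 4: N with explicit H count 2
  atom 5: C, bond orders sum to 1 (valence 4) → 3 H
  atom 6: C, bond orders sum to 3 (valence 4) → 1 H
  atom 7: C, bond orders sum to 4 (valence 4) → 0 H
  atom 8: O, bond orders sum to 2 (valence 2) → 0 H
  atom 9: O, bond orders sum to 1 (valence 2) → 1 H
  atom 10: C, bond orders sum to 2 (valence 4) → 2 H
  atom 11: C, bond orders sum to 2 (valence 4) → 2 H
  atom 12: C, bond orders sum to 3 (valence 4) → 1 H
  atom 13: N, bond orders sum to 1 (valence 3) → 2 H
  atom 14: C, bond orders sum to 2 (valence 4) → 2 H
  atom 15: C, bond orders sum to 2 (valence 4) → 2 H
  atom 16: C, bond orders sum to 2 (valence 4) → 2 H
  atom 17: C, bond orders sum to 1 (valence 4) → 3 H
Totals → C:12, H:26, N:2, O:3.
In Hill order: C12H26N2O3.

C12H26N2O3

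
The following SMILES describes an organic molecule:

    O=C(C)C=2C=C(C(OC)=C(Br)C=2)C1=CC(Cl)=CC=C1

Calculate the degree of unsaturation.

9

Degree of unsaturation = (number of rings) + (number of π bonds).
Ring closures in the SMILES: 2.
π bonds: 7 double bonds (each 1 DoU) → 7 DoU from unsaturation.
Total DoU = 2 + 7 = 9.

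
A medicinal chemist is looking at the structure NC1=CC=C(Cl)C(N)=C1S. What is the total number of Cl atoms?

1

Scan the SMILES for Cl atoms (remember two-letter symbols like Cl and Br are single atoms).
Chlorine count: 1.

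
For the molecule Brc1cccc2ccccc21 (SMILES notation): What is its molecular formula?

Walk through each heavy atom and fill implicit hydrogens from standard valence (C 4, N 3, O 2, S 2, halogen 1); for lowercase aromatic atoms, an aromatic c carries 1 H when it has two neighbours and 0 H with three, and aromatic n carries 0 H:
  atom 1: Br (halogen, monovalent) → 0 H
  atom 2: aromatic c, 3 neighbours → 0 H
  atom 3: aromatic c, 2 neighbours → 1 H
  atom 4: aromatic c, 2 neighbours → 1 H
  atom 5: aromatic c, 2 neighbours → 1 H
  atom 6: aromatic c, 3 neighbours → 0 H
  atom 7: aromatic c, 2 neighbours → 1 H
  atom 8: aromatic c, 2 neighbours → 1 H
  atom 9: aromatic c, 2 neighbours → 1 H
  atom 10: aromatic c, 2 neighbours → 1 H
  atom 11: aromatic c, 3 neighbours → 0 H
Totals → C:10, H:7, Br:1.
In Hill order: C10H7Br.

C10H7Br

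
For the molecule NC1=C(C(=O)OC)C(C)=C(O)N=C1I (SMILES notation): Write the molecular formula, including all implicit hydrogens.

C8H9IN2O3

Walk through each heavy atom and fill implicit hydrogens from standard valence (C 4, N 3, O 2, S 2, halogen 1):
  atom 1: N, bond orders sum to 1 (valence 3) → 2 H
  atom 2: C, bond orders sum to 4 (valence 4) → 0 H
  atom 3: C, bond orders sum to 4 (valence 4) → 0 H
  atom 4: C, bond orders sum to 4 (valence 4) → 0 H
  atom 5: O, bond orders sum to 2 (valence 2) → 0 H
  atom 6: O, bond orders sum to 2 (valence 2) → 0 H
  atom 7: C, bond orders sum to 1 (valence 4) → 3 H
  atom 8: C, bond orders sum to 4 (valence 4) → 0 H
  atom 9: C, bond orders sum to 1 (valence 4) → 3 H
  atom 10: C, bond orders sum to 4 (valence 4) → 0 H
  atom 11: O, bond orders sum to 1 (valence 2) → 1 H
  atom 12: N, bond orders sum to 3 (valence 3) → 0 H
  atom 13: C, bond orders sum to 4 (valence 4) → 0 H
  atom 14: I (halogen, monovalent) → 0 H
Totals → C:8, H:9, I:1, N:2, O:3.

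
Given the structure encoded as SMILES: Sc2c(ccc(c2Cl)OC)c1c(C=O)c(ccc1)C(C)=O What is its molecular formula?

Walk through each heavy atom and fill implicit hydrogens from standard valence (C 4, N 3, O 2, S 2, halogen 1); for lowercase aromatic atoms, an aromatic c carries 1 H when it has two neighbours and 0 H with three, and aromatic n carries 0 H:
  atom 1: S, bond orders sum to 1 (valence 2) → 1 H
  atom 2: aromatic c, 3 neighbours → 0 H
  atom 3: aromatic c, 3 neighbours → 0 H
  atom 4: aromatic c, 2 neighbours → 1 H
  atom 5: aromatic c, 2 neighbours → 1 H
  atom 6: aromatic c, 3 neighbours → 0 H
  atom 7: aromatic c, 3 neighbours → 0 H
  atom 8: Cl (halogen, monovalent) → 0 H
  atom 9: O, bond orders sum to 2 (valence 2) → 0 H
  atom 10: C, bond orders sum to 1 (valence 4) → 3 H
  atom 11: aromatic c, 3 neighbours → 0 H
  atom 12: aromatic c, 3 neighbours → 0 H
  atom 13: C, bond orders sum to 3 (valence 4) → 1 H
  atom 14: O, bond orders sum to 2 (valence 2) → 0 H
  atom 15: aromatic c, 3 neighbours → 0 H
  atom 16: aromatic c, 2 neighbours → 1 H
  atom 17: aromatic c, 2 neighbours → 1 H
  atom 18: aromatic c, 2 neighbours → 1 H
  atom 19: C, bond orders sum to 4 (valence 4) → 0 H
  atom 20: C, bond orders sum to 1 (valence 4) → 3 H
  atom 21: O, bond orders sum to 2 (valence 2) → 0 H
Totals → C:16, H:13, Cl:1, O:3, S:1.
In Hill order: C16H13ClO3S.

C16H13ClO3S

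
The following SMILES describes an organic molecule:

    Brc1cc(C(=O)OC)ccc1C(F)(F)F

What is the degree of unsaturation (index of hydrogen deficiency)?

5

Molecular formula: C9H6BrF3O2.
DoU = (2C + 2 + N − H − X) / 2, where X is the halogen count and O/S are ignored.
    = (2·9 + 2 + 0 − 6 − 4) / 2 = 10 / 2 = 5.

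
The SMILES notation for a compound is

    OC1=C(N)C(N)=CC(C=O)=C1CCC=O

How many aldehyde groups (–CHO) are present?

2

The aldehyde motif appears at heavy-atom positions 9, 14 in the SMILES.
Other groups present: 1 hydroxyl, 2 primary amine.
Aldehyde count: 2.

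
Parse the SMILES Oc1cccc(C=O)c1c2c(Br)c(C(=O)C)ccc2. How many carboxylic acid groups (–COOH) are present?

0

Scan the SMILES for the carboxylic acid motif — none present.
Groups that are present: 1 aldehyde, 1 hydroxyl, 1 ketone.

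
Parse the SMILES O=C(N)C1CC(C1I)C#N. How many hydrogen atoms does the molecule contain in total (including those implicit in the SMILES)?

Walk through each heavy atom and fill implicit hydrogens from standard valence (C 4, N 3, O 2, S 2, halogen 1):
  atom 1: O, bond orders sum to 2 (valence 2) → 0 H
  atom 2: C, bond orders sum to 4 (valence 4) → 0 H
  atom 3: N, bond orders sum to 1 (valence 3) → 2 H
  atom 4: C, bond orders sum to 3 (valence 4) → 1 H
  atom 5: C, bond orders sum to 2 (valence 4) → 2 H
  atom 6: C, bond orders sum to 3 (valence 4) → 1 H
  atom 7: C, bond orders sum to 3 (valence 4) → 1 H
  atom 8: I (halogen, monovalent) → 0 H
  atom 9: C, bond orders sum to 4 (valence 4) → 0 H
  atom 10: N, bond orders sum to 3 (valence 3) → 0 H
Total hydrogens: 7.

7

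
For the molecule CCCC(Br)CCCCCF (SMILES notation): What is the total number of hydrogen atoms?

18

Walk through each heavy atom and fill implicit hydrogens from standard valence (C 4, N 3, O 2, S 2, halogen 1):
  atom 1: C, bond orders sum to 1 (valence 4) → 3 H
  atom 2: C, bond orders sum to 2 (valence 4) → 2 H
  atom 3: C, bond orders sum to 2 (valence 4) → 2 H
  atom 4: C, bond orders sum to 3 (valence 4) → 1 H
  atom 5: Br (halogen, monovalent) → 0 H
  atom 6: C, bond orders sum to 2 (valence 4) → 2 H
  atom 7: C, bond orders sum to 2 (valence 4) → 2 H
  atom 8: C, bond orders sum to 2 (valence 4) → 2 H
  atom 9: C, bond orders sum to 2 (valence 4) → 2 H
  atom 10: C, bond orders sum to 2 (valence 4) → 2 H
  atom 11: F (halogen, monovalent) → 0 H
Total hydrogens: 18.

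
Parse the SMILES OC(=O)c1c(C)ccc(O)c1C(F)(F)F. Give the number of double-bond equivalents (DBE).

5

Molecular formula: C9H7F3O3.
DoU = (2C + 2 + N − H − X) / 2, where X is the halogen count and O/S are ignored.
    = (2·9 + 2 + 0 − 7 − 3) / 2 = 10 / 2 = 5.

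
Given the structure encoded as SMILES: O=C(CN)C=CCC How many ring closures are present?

0

In SMILES, each pair of matching ring-closure digits denotes one ring-closing bond; the number of such bonds equals the number of independent rings.
Ring-closure bonds here: 0.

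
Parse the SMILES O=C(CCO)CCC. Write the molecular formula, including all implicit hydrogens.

C6H12O2

Walk through each heavy atom and fill implicit hydrogens from standard valence (C 4, N 3, O 2, S 2, halogen 1):
  atom 1: O, bond orders sum to 2 (valence 2) → 0 H
  atom 2: C, bond orders sum to 4 (valence 4) → 0 H
  atom 3: C, bond orders sum to 2 (valence 4) → 2 H
  atom 4: C, bond orders sum to 2 (valence 4) → 2 H
  atom 5: O, bond orders sum to 1 (valence 2) → 1 H
  atom 6: C, bond orders sum to 2 (valence 4) → 2 H
  atom 7: C, bond orders sum to 2 (valence 4) → 2 H
  atom 8: C, bond orders sum to 1 (valence 4) → 3 H
Totals → C:6, H:12, O:2.
In Hill order: C6H12O2.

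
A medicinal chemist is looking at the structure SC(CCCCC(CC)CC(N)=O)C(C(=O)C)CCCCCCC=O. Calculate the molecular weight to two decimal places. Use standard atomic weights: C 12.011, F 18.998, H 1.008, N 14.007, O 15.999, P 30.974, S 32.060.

First, the molecular formula is C20H37NO3S (counting implicit H from valence).
  C: 20 × 12.011 = 240.220
  H: 37 × 1.008 = 37.296
  N: 1 × 14.007 = 14.007
  O: 3 × 15.999 = 47.997
  S: 1 × 32.060 = 32.060
Sum: 20×12.011 + 37×1.008 + 1×14.007 + 3×15.999 + 1×32.060 = 371.580 → 371.58 g/mol.

371.58 g/mol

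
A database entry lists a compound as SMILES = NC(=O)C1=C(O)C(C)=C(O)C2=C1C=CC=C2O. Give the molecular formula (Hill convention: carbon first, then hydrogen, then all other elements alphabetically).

C12H11NO4

Walk through each heavy atom and fill implicit hydrogens from standard valence (C 4, N 3, O 2, S 2, halogen 1):
  atom 1: N, bond orders sum to 1 (valence 3) → 2 H
  atom 2: C, bond orders sum to 4 (valence 4) → 0 H
  atom 3: O, bond orders sum to 2 (valence 2) → 0 H
  atom 4: C, bond orders sum to 4 (valence 4) → 0 H
  atom 5: C, bond orders sum to 4 (valence 4) → 0 H
  atom 6: O, bond orders sum to 1 (valence 2) → 1 H
  atom 7: C, bond orders sum to 4 (valence 4) → 0 H
  atom 8: C, bond orders sum to 1 (valence 4) → 3 H
  atom 9: C, bond orders sum to 4 (valence 4) → 0 H
  atom 10: O, bond orders sum to 1 (valence 2) → 1 H
  atom 11: C, bond orders sum to 4 (valence 4) → 0 H
  atom 12: C, bond orders sum to 4 (valence 4) → 0 H
  atom 13: C, bond orders sum to 3 (valence 4) → 1 H
  atom 14: C, bond orders sum to 3 (valence 4) → 1 H
  atom 15: C, bond orders sum to 3 (valence 4) → 1 H
  atom 16: C, bond orders sum to 4 (valence 4) → 0 H
  atom 17: O, bond orders sum to 1 (valence 2) → 1 H
Totals → C:12, H:11, N:1, O:4.
In Hill order: C12H11NO4.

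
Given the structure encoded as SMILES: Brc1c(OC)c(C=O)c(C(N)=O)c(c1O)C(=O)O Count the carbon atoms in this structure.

Count every carbon token in the SMILES (each C, including those in ring-closure positions and inside branches).
Carbon count: 10.

10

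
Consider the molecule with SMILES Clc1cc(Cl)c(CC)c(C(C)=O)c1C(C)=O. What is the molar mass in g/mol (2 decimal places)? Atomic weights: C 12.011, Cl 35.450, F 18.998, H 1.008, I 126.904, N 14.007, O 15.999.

First, the molecular formula is C12H12Cl2O2 (counting implicit H from valence).
  C: 12 × 12.011 = 144.132
  Cl: 2 × 35.450 = 70.900
  H: 12 × 1.008 = 12.096
  O: 2 × 15.999 = 31.998
Sum: 12×12.011 + 2×35.450 + 12×1.008 + 2×15.999 = 259.126 → 259.13 g/mol.

259.13 g/mol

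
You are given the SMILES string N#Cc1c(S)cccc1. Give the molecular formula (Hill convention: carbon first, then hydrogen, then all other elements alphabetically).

Walk through each heavy atom and fill implicit hydrogens from standard valence (C 4, N 3, O 2, S 2, halogen 1); for lowercase aromatic atoms, an aromatic c carries 1 H when it has two neighbours and 0 H with three, and aromatic n carries 0 H:
  atom 1: N, bond orders sum to 3 (valence 3) → 0 H
  atom 2: C, bond orders sum to 4 (valence 4) → 0 H
  atom 3: aromatic c, 3 neighbours → 0 H
  atom 4: aromatic c, 3 neighbours → 0 H
  atom 5: S, bond orders sum to 1 (valence 2) → 1 H
  atom 6: aromatic c, 2 neighbours → 1 H
  atom 7: aromatic c, 2 neighbours → 1 H
  atom 8: aromatic c, 2 neighbours → 1 H
  atom 9: aromatic c, 2 neighbours → 1 H
Totals → C:7, H:5, N:1, S:1.
In Hill order: C7H5NS.

C7H5NS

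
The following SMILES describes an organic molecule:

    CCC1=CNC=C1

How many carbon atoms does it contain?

Count every carbon token in the SMILES (each C, including those in ring-closure positions and inside branches).
Carbon count: 6.

6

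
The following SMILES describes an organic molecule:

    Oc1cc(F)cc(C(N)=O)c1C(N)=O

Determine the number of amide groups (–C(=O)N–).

The amide motif appears at heavy-atom positions 8, 12 in the SMILES.
Other groups present: 1 hydroxyl.
Amide count: 2.

2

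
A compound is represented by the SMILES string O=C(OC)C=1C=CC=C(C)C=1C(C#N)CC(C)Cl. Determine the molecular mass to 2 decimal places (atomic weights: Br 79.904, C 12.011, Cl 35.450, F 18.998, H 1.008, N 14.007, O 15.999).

First, the molecular formula is C14H16ClNO2 (counting implicit H from valence).
  C: 14 × 12.011 = 168.154
  Cl: 1 × 35.450 = 35.450
  H: 16 × 1.008 = 16.128
  N: 1 × 14.007 = 14.007
  O: 2 × 15.999 = 31.998
Sum: 14×12.011 + 1×35.450 + 16×1.008 + 1×14.007 + 2×15.999 = 265.737 → 265.74 g/mol.

265.74 g/mol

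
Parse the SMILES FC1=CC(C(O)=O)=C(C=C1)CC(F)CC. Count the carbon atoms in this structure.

Count every carbon token in the SMILES (each C, including those in ring-closure positions and inside branches).
Carbon count: 11.

11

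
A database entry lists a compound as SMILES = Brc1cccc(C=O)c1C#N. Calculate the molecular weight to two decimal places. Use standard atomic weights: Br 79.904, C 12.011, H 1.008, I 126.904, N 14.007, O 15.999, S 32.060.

210.03 g/mol

First, the molecular formula is C8H4BrNO (counting implicit H from valence).
  Br: 1 × 79.904 = 79.904
  C: 8 × 12.011 = 96.088
  H: 4 × 1.008 = 4.032
  N: 1 × 14.007 = 14.007
  O: 1 × 15.999 = 15.999
Sum: 1×79.904 + 8×12.011 + 4×1.008 + 1×14.007 + 1×15.999 = 210.030 → 210.03 g/mol.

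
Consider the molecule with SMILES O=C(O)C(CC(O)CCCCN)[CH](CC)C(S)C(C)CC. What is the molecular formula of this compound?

Walk through each heavy atom and fill implicit hydrogens from standard valence (C 4, N 3, O 2, S 2, halogen 1):
  atom 1: O, bond orders sum to 2 (valence 2) → 0 H
  atom 2: C, bond orders sum to 4 (valence 4) → 0 H
  atom 3: O, bond orders sum to 1 (valence 2) → 1 H
  atom 4: C, bond orders sum to 3 (valence 4) → 1 H
  atom 5: C, bond orders sum to 2 (valence 4) → 2 H
  atom 6: C, bond orders sum to 3 (valence 4) → 1 H
  atom 7: O, bond orders sum to 1 (valence 2) → 1 H
  atom 8: C, bond orders sum to 2 (valence 4) → 2 H
  atom 9: C, bond orders sum to 2 (valence 4) → 2 H
  atom 10: C, bond orders sum to 2 (valence 4) → 2 H
  atom 11: C, bond orders sum to 2 (valence 4) → 2 H
  atom 12: N, bond orders sum to 1 (valence 3) → 2 H
  atom 13: C with explicit H count 1
  atom 14: C, bond orders sum to 2 (valence 4) → 2 H
  atom 15: C, bond orders sum to 1 (valence 4) → 3 H
  atom 16: C, bond orders sum to 3 (valence 4) → 1 H
  atom 17: S, bond orders sum to 1 (valence 2) → 1 H
  atom 18: C, bond orders sum to 3 (valence 4) → 1 H
  atom 19: C, bond orders sum to 1 (valence 4) → 3 H
  atom 20: C, bond orders sum to 2 (valence 4) → 2 H
  atom 21: C, bond orders sum to 1 (valence 4) → 3 H
Totals → C:16, H:33, N:1, O:3, S:1.
In Hill order: C16H33NO3S.

C16H33NO3S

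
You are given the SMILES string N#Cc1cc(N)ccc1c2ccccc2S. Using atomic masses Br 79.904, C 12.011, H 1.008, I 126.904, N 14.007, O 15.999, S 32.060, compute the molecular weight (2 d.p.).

226.30 g/mol

First, the molecular formula is C13H10N2S (counting implicit H from valence).
  C: 13 × 12.011 = 156.143
  H: 10 × 1.008 = 10.080
  N: 2 × 14.007 = 28.014
  S: 1 × 32.060 = 32.060
Sum: 13×12.011 + 10×1.008 + 2×14.007 + 1×32.060 = 226.297 → 226.30 g/mol.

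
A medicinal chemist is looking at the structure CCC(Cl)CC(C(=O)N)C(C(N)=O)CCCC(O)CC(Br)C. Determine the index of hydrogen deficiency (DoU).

Molecular formula: C15H28BrClN2O3.
DoU = (2C + 2 + N − H − X) / 2, where X is the halogen count and O/S are ignored.
    = (2·15 + 2 + 2 − 28 − 2) / 2 = 4 / 2 = 2.

2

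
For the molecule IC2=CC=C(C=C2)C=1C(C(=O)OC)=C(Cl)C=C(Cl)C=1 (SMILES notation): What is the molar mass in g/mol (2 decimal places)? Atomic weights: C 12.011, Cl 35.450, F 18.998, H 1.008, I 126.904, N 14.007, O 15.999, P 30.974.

407.03 g/mol

First, the molecular formula is C14H9Cl2IO2 (counting implicit H from valence).
  C: 14 × 12.011 = 168.154
  Cl: 2 × 35.450 = 70.900
  H: 9 × 1.008 = 9.072
  I: 1 × 126.904 = 126.904
  O: 2 × 15.999 = 31.998
Sum: 14×12.011 + 2×35.450 + 9×1.008 + 1×126.904 + 2×15.999 = 407.028 → 407.03 g/mol.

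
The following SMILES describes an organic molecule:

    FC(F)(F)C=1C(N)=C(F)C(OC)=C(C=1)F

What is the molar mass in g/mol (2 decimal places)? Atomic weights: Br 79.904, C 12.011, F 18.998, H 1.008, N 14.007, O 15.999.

227.13 g/mol

First, the molecular formula is C8H6F5NO (counting implicit H from valence).
  C: 8 × 12.011 = 96.088
  F: 5 × 18.998 = 94.990
  H: 6 × 1.008 = 6.048
  N: 1 × 14.007 = 14.007
  O: 1 × 15.999 = 15.999
Sum: 8×12.011 + 5×18.998 + 6×1.008 + 1×14.007 + 1×15.999 = 227.132 → 227.13 g/mol.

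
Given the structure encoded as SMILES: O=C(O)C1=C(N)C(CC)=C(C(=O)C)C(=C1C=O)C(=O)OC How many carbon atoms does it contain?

Count every carbon token in the SMILES (each C, including those in ring-closure positions and inside branches).
Carbon count: 14.

14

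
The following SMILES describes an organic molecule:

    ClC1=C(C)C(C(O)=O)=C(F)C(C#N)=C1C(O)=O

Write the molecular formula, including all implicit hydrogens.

Walk through each heavy atom and fill implicit hydrogens from standard valence (C 4, N 3, O 2, S 2, halogen 1):
  atom 1: Cl (halogen, monovalent) → 0 H
  atom 2: C, bond orders sum to 4 (valence 4) → 0 H
  atom 3: C, bond orders sum to 4 (valence 4) → 0 H
  atom 4: C, bond orders sum to 1 (valence 4) → 3 H
  atom 5: C, bond orders sum to 4 (valence 4) → 0 H
  atom 6: C, bond orders sum to 4 (valence 4) → 0 H
  atom 7: O, bond orders sum to 1 (valence 2) → 1 H
  atom 8: O, bond orders sum to 2 (valence 2) → 0 H
  atom 9: C, bond orders sum to 4 (valence 4) → 0 H
  atom 10: F (halogen, monovalent) → 0 H
  atom 11: C, bond orders sum to 4 (valence 4) → 0 H
  atom 12: C, bond orders sum to 4 (valence 4) → 0 H
  atom 13: N, bond orders sum to 3 (valence 3) → 0 H
  atom 14: C, bond orders sum to 4 (valence 4) → 0 H
  atom 15: C, bond orders sum to 4 (valence 4) → 0 H
  atom 16: O, bond orders sum to 1 (valence 2) → 1 H
  atom 17: O, bond orders sum to 2 (valence 2) → 0 H
Totals → C:10, H:5, Cl:1, F:1, N:1, O:4.
In Hill order: C10H5ClFNO4.

C10H5ClFNO4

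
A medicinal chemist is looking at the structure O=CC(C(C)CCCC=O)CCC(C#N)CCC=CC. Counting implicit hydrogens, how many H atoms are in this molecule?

Walk through each heavy atom and fill implicit hydrogens from standard valence (C 4, N 3, O 2, S 2, halogen 1):
  atom 1: O, bond orders sum to 2 (valence 2) → 0 H
  atom 2: C, bond orders sum to 3 (valence 4) → 1 H
  atom 3: C, bond orders sum to 3 (valence 4) → 1 H
  atom 4: C, bond orders sum to 3 (valence 4) → 1 H
  atom 5: C, bond orders sum to 1 (valence 4) → 3 H
  atom 6: C, bond orders sum to 2 (valence 4) → 2 H
  atom 7: C, bond orders sum to 2 (valence 4) → 2 H
  atom 8: C, bond orders sum to 2 (valence 4) → 2 H
  atom 9: C, bond orders sum to 3 (valence 4) → 1 H
  atom 10: O, bond orders sum to 2 (valence 2) → 0 H
  atom 11: C, bond orders sum to 2 (valence 4) → 2 H
  atom 12: C, bond orders sum to 2 (valence 4) → 2 H
  atom 13: C, bond orders sum to 3 (valence 4) → 1 H
  atom 14: C, bond orders sum to 4 (valence 4) → 0 H
  atom 15: N, bond orders sum to 3 (valence 3) → 0 H
  atom 16: C, bond orders sum to 2 (valence 4) → 2 H
  atom 17: C, bond orders sum to 2 (valence 4) → 2 H
  atom 18: C, bond orders sum to 3 (valence 4) → 1 H
  atom 19: C, bond orders sum to 3 (valence 4) → 1 H
  atom 20: C, bond orders sum to 1 (valence 4) → 3 H
Total hydrogens: 27.

27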